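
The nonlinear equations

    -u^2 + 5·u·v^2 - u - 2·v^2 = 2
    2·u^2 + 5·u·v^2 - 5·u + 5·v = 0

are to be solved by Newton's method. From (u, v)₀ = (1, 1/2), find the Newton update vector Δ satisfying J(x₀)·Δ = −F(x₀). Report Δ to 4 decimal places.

(-1.9041, -0.0274)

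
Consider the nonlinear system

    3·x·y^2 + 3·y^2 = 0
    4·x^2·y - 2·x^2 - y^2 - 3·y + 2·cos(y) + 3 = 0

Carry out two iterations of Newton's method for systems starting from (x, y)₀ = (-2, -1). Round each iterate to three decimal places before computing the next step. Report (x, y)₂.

At (-2, -1): F = (-3.000, -17.91940).
Jacobian J = [[3·y^2, 6·x·y + 6·y], [8·x·y - 4·x, 4·x^2 - 2·y - 2·sin(y) - 3]].
At the point, J = [[3.000, 6.000], [24.000, 16.68294]] (det J = -93.95117).
Solving J·Δ = −F gives Δ = (0.612, 0.194).
Then the next iterate is (x, y)₁ = (-1.388, -0.806).
Round to (-1.388, -0.806) and repeat: F = (-0.75618, -3.91112), J = [[1.94891, 1.87637], [14.50182, 7.76122]].
Δ = (0.122, 0.277), so (x, y)₂ = (-1.266, -0.529).

(-1.266, -0.529)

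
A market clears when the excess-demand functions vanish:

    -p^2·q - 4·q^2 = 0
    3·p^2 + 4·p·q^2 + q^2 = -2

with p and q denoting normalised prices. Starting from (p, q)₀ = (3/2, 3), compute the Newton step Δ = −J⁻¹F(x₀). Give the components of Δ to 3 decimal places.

At (3/2, 3): F = (-42.750, 71.750).
Jacobian J = [[-2·p·q, -p^2 - 8·q], [6·p + 4·q^2, 8·p·q + 2·q]].
At the point, J = [[-9.000, -26.250], [45.000, 42.000]] (det J = 803.250).
Solving J·Δ = −F gives Δ = (-0.109, -1.591).

(-0.109, -1.591)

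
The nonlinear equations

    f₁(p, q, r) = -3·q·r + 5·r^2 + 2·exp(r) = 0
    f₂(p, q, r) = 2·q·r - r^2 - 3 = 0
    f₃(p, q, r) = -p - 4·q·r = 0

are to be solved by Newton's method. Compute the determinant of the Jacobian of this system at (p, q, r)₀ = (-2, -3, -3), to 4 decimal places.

125.4026

J = [[0, -3·r, -3·q + 10·r + 2·exp(r)], [0, 2·r, 2·q - 2·r], [-1, -4·r, -4·q]].
At the point, J = [[0.0000, 9.0000, -20.900426], [0.0000, -6.0000, 0.0000], [-1.0000, 12.0000, 12.0000]].
det J = 125.4026.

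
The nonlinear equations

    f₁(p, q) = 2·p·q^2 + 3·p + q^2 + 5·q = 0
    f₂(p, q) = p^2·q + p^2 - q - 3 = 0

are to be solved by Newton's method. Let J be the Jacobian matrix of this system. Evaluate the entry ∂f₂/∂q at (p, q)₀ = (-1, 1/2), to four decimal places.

∂f₂/∂q = p^2 - 1.
At (-1, 1/2) this is 0.0000.

0.0000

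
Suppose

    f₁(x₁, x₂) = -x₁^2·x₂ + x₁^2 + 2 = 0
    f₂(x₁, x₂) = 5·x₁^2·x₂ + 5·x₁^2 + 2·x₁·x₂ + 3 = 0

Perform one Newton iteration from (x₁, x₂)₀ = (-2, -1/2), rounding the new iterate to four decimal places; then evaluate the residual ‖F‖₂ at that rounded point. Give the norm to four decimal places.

At (-2, -1/2): F = (8.0000, 15.0000).
Jacobian J = [[-2·x₁·x₂ + 2·x₁, -x₁^2], [10·x₁·x₂ + 10·x₁ + 2·x₂, 5·x₁^2 + 2·x₁]].
At the point, J = [[-6.0000, -4.0000], [-11.0000, 16.0000]] (det J = -140.0000).
Solving J·Δ = −F gives Δ = (1.3429, -0.0143).
Then the next iterate is (x₁, x₂)₁ = (-0.6571, -0.5143).
Re-evaluating at (-0.6571, -0.5143): F = (2.653845, 4.724472), so ‖F‖₂ = 5.4188.

5.4188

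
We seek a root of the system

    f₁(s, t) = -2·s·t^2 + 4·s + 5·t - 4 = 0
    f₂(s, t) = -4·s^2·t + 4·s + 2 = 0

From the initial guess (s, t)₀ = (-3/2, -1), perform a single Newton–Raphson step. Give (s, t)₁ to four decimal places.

At (-3/2, -1): F = (-12.0000, 5.0000).
Jacobian J = [[-2·t^2 + 4, -4·s·t + 5], [-8·s·t + 4, -4·s^2]].
At the point, J = [[2.0000, -1.0000], [-8.0000, -9.0000]] (det J = -26.0000).
Solving J·Δ = −F gives Δ = (4.3462, -3.3077).
Then the next iterate is (s, t)₁ = (2.8462, -4.3077).

(2.8462, -4.3077)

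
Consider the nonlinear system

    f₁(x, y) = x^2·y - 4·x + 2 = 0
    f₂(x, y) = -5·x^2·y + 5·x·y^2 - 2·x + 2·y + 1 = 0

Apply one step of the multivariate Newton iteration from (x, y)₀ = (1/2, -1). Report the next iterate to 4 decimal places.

(0.4675, -0.6494)

At (1/2, -1): F = (-0.2500, 1.7500).
Jacobian J = [[2·x·y - 4, x^2], [-10·x·y + 5·y^2 - 2, -5·x^2 + 10·x·y + 2]].
At the point, J = [[-5.0000, 0.2500], [8.0000, -4.2500]] (det J = 19.2500).
Solving J·Δ = −F gives Δ = (-0.0325, 0.3506).
Then the next iterate is (x, y)₁ = (0.4675, -0.6494).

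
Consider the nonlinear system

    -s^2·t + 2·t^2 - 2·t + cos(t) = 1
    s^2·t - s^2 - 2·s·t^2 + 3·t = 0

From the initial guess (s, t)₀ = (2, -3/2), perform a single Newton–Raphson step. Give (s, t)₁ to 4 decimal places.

At (2, -3/2): F = (12.570737, -23.5000).
Jacobian J = [[-2·s·t, -s^2 + 4·t - sin(t) - 2], [2·s·t - 2·s - 2·t^2, s^2 - 4·s·t + 3]].
At the point, J = [[6.0000, -11.002505], [-14.5000, 19.0000]] (det J = -45.536323).
Solving J·Δ = −F gives Δ = (-0.4329, 0.9064).
Then the next iterate is (s, t)₁ = (1.5671, -0.5936).

(1.5671, -0.5936)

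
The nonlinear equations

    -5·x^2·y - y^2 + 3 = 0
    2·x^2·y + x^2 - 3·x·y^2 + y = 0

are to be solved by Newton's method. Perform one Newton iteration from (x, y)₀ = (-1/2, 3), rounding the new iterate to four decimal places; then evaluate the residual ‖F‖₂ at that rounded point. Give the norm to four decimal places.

5.9408

At (-1/2, 3): F = (-9.7500, 18.2500).
Jacobian J = [[-10·x·y, -5·x^2 - 2·y], [4·x·y + 2·x - 3·y^2, 2·x^2 - 6·x·y + 1]].
At the point, J = [[15.0000, -7.2500], [-34.0000, 10.5000]] (det J = -89.0000).
Solving J·Δ = −F gives Δ = (0.3364, -0.6489).
Then the next iterate is (x, y)₁ = (-0.1636, 2.3511).
Re-evaluating at (-0.1636, 2.3511): F = (-2.842307, 5.216700), so ‖F‖₂ = 5.9408.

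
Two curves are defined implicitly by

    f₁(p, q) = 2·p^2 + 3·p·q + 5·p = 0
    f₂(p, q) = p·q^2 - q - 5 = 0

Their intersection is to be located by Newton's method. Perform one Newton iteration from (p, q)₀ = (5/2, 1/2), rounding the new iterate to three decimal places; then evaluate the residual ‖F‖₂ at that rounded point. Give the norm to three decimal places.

31.951

At (5/2, 1/2): F = (28.750, -4.875).
Jacobian J = [[4·p + 3·q + 5, 3·p], [q^2, 2·p·q - 1]].
At the point, J = [[16.500, 7.500], [0.250, 1.500]] (det J = 22.875).
Solving J·Δ = −F gives Δ = (-3.484, 3.831).
Then the next iterate is (p, q)₁ = (-0.984, 4.331).
Re-evaluating at (-0.984, 4.331): F = (-15.76860, -27.78844), so ‖F‖₂ = 31.951.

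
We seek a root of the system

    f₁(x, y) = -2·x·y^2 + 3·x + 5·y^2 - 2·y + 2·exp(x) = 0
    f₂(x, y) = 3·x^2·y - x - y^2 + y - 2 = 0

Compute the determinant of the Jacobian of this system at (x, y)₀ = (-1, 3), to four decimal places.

788.5285

J = [[-2·y^2 + 2·exp(x) + 3, -4·x·y + 10·y - 2], [6·x·y - 1, 3·x^2 - 2·y + 1]].
At the point, J = [[-14.264241, 40.0000], [-19.0000, -2.0000]].
det J = 788.5285.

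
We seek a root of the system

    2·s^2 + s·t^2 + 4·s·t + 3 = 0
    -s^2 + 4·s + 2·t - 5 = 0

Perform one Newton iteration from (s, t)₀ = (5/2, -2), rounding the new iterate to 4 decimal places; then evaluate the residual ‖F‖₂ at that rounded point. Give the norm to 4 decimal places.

At (5/2, -2): F = (5.5000, -5.2500).
Jacobian J = [[4·s + t^2 + 4·t, 2·s·t + 4·s], [-2·s + 4, 2]].
At the point, J = [[6.0000, 0.0000], [-1.0000, 2.0000]] (det J = 12.0000).
Solving J·Δ = −F gives Δ = (-0.9167, 2.1667).
Then the next iterate is (s, t)₁ = (1.5833, 0.1667).
Re-evaluating at (1.5833, 0.1667): F = (9.113420, -0.840239), so ‖F‖₂ = 9.1521.

9.1521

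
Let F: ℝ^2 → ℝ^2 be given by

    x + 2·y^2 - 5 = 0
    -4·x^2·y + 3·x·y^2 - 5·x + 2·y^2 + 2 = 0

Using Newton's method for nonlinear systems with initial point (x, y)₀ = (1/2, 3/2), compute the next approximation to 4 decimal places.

(1.5071, 1.3321)

At (1/2, 3/2): F = (0.0000, 5.8750).
Jacobian J = [[1, 4·y], [-8·x·y + 3·y^2 - 5, -4·x^2 + 6·x·y + 4·y]].
At the point, J = [[1.0000, 6.0000], [-4.2500, 9.5000]] (det J = 35.0000).
Solving J·Δ = −F gives Δ = (1.0071, -0.1679).
Then the next iterate is (x, y)₁ = (1.5071, 1.3321).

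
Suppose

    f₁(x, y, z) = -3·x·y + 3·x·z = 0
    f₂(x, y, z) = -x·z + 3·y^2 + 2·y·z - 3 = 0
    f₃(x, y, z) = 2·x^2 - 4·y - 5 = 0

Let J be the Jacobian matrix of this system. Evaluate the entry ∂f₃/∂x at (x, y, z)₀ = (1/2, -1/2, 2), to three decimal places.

∂f₃/∂x = 4·x.
At (1/2, -1/2, 2) this is 2.000.

2.000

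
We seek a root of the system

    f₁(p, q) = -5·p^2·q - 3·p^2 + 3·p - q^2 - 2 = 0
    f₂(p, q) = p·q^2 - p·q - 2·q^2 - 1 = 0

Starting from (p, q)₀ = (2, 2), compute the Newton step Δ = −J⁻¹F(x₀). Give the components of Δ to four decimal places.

(0.1096, -2.3904)

At (2, 2): F = (-52.0000, -5.0000).
Jacobian J = [[-10·p·q - 6·p + 3, -5·p^2 - 2·q], [q^2 - q, 2·p·q - p - 4·q]].
At the point, J = [[-49.0000, -24.0000], [2.0000, -2.0000]] (det J = 146.0000).
Solving J·Δ = −F gives Δ = (0.1096, -2.3904).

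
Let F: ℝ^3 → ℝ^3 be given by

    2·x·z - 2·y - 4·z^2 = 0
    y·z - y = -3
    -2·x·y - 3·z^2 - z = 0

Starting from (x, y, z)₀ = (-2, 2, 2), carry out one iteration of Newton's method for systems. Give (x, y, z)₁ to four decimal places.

(-2.2568, -0.6216, 0.8108)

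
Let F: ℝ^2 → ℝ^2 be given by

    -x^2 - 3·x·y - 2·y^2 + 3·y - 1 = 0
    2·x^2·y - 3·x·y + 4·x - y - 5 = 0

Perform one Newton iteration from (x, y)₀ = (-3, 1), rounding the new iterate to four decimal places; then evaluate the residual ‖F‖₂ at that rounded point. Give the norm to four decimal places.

1.3729

At (-3, 1): F = (0.0000, 9.0000).
Jacobian J = [[-2·x - 3·y, -3·x - 4·y + 3], [4·x·y - 3·y + 4, 2·x^2 - 3·x - 1]].
At the point, J = [[3.0000, 8.0000], [-11.0000, 26.0000]] (det J = 166.0000).
Solving J·Δ = −F gives Δ = (0.4337, -0.1627).
Then the next iterate is (x, y)₁ = (-2.5663, 0.8373).
Re-evaluating at (-2.5663, 0.8373): F = (-0.029849, 1.372530), so ‖F‖₂ = 1.3729.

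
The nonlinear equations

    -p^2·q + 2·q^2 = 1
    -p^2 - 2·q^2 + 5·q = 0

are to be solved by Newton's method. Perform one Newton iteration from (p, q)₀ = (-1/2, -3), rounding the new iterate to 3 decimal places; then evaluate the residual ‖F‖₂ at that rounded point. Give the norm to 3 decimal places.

At (-1/2, -3): F = (17.750, -33.250).
Jacobian J = [[-2·p·q, -p^2 + 4·q], [-2·p, -4·q + 5]].
At the point, J = [[-3.000, -12.250], [1.000, 17.000]] (det J = -38.750).
Solving J·Δ = −F gives Δ = (-2.724, 2.116).
Then the next iterate is (p, q)₁ = (-3.224, -0.884).
Re-evaluating at (-3.224, -0.884): F = (9.75136, -16.37709), so ‖F‖₂ = 19.060.

19.060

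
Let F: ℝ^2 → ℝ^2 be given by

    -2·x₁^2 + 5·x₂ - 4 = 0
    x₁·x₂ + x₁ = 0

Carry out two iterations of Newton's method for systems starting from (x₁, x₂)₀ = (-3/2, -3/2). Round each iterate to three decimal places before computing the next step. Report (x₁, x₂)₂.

At (-3/2, -3/2): F = (-16.000, 0.750).
Jacobian J = [[-4·x₁, 5], [x₂ + 1, x₁]].
At the point, J = [[6.000, 5.000], [-0.500, -1.500]] (det J = -6.500).
Solving J·Δ = −F gives Δ = (3.115, -0.538).
Then the next iterate is (x₁, x₂)₁ = (1.615, -2.038).
Round to (1.615, -2.038) and repeat: F = (-19.40645, -1.67637), J = [[-6.460, 5.000], [-1.038, 1.615]].
Δ = (-4.379, -1.777), so (x₁, x₂)₂ = (-2.764, -3.815).

(-2.764, -3.815)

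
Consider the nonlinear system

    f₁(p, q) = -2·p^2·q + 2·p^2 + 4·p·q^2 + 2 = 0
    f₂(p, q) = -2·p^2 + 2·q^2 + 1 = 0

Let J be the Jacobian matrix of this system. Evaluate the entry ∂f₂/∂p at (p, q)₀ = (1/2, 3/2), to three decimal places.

-2.000

∂f₂/∂p = -4·p.
At (1/2, 3/2) this is -2.000.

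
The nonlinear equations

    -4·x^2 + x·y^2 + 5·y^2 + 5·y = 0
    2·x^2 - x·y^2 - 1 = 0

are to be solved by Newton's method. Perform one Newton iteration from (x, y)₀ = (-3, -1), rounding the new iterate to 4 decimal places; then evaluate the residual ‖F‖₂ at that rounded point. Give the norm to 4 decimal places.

10.6919

At (-3, -1): F = (-39.0000, 20.0000).
Jacobian J = [[-8·x + y^2, 2·x·y + 10·y + 5], [4·x - y^2, -2·x·y]].
At the point, J = [[25.0000, 1.0000], [-13.0000, -6.0000]] (det J = -137.0000).
Solving J·Δ = −F gives Δ = (1.5620, -0.0511).
Then the next iterate is (x, y)₁ = (-1.4380, -1.0511).
Re-evaluating at (-1.4380, -1.0511): F = (-9.591538, 4.724407), so ‖F‖₂ = 10.6919.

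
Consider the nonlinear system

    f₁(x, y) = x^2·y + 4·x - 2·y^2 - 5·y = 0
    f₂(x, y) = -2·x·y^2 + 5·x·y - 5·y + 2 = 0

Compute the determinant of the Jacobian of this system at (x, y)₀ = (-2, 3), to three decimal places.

J = [[2·x·y + 4, x^2 - 4·y - 5], [-2·y^2 + 5·y, -4·x·y + 5·x - 5]].
At the point, J = [[-8.000, -13.000], [-3.000, 9.000]].
det J = -111.000.

-111.000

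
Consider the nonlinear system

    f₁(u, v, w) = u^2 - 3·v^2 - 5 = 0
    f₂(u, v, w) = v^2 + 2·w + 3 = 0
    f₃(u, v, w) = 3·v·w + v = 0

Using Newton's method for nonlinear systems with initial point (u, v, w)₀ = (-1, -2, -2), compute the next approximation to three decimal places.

(-2.294, -0.882, -1.265)

At (-1, -2, -2): F = (-16.000, 3.000, 10.000).
Jacobian J = [[2·u, -6·v, 0], [0, 2·v, 2], [0, 3·w + 1, 3·v]].
At the point, J = [[-2.000, 12.000, 0.000], [0.000, -4.000, 2.000], [0.000, -5.000, -6.000]] (det J = -68.000).
Solving J·Δ = −F gives Δ = (-1.294, 1.118, 0.735).
Then the next iterate is (u, v, w)₁ = (-2.294, -0.882, -1.265).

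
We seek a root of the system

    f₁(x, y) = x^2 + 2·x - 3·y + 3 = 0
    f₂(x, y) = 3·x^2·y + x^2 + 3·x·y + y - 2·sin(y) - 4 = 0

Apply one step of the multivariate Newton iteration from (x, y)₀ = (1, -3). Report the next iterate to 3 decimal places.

At (1, -3): F = (15.000, -23.71776).
Jacobian J = [[2·x + 2, -3], [6·x·y + 2·x + 3·y, 3·x^2 + 3·x - 2·cos(y) + 1]].
At the point, J = [[4.000, -3.000], [-25.000, 8.97998]] (det J = -39.08006).
Solving J·Δ = −F gives Δ = (1.626, 7.168).
Then the next iterate is (x, y)₁ = (2.626, 4.168).

(2.626, 4.168)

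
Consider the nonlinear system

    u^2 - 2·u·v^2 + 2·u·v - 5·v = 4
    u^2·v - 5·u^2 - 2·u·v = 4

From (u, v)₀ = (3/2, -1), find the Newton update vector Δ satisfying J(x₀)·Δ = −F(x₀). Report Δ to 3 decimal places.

(-0.928, 0.456)

At (3/2, -1): F = (-2.750, -14.500).
Jacobian J = [[2·u - 2·v^2 + 2·v, -4·u·v + 2·u - 5], [2·u·v - 10·u - 2·v, u^2 - 2·u]].
At the point, J = [[-1.000, 4.000], [-16.000, -0.750]] (det J = 64.750).
Solving J·Δ = −F gives Δ = (-0.928, 0.456).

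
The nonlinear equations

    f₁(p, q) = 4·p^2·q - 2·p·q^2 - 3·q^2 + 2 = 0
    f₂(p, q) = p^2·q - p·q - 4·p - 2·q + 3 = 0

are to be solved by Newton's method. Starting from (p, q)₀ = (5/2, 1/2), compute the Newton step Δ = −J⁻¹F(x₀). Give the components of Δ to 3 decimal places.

At (5/2, 1/2): F = (12.500, -6.125).
Jacobian J = [[8·p·q - 2·q^2, 4·p^2 - 4·p·q - 6·q], [2·p·q - q - 4, p^2 - p - 2]].
At the point, J = [[9.500, 17.000], [-2.000, 1.750]] (det J = 50.625).
Solving J·Δ = −F gives Δ = (-2.489, 0.656).

(-2.489, 0.656)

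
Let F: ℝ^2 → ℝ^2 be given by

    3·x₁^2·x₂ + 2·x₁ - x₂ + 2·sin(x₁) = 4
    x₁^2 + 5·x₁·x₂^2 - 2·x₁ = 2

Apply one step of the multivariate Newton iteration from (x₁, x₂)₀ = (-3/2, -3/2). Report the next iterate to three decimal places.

At (-3/2, -3/2): F = (-17.61999, -13.625).
Jacobian J = [[6·x₁·x₂ + 2·cos(x₁) + 2, 3·x₁^2 - 1], [2·x₁ + 5·x₂^2 - 2, 10·x₁·x₂]].
At the point, J = [[15.64147, 5.750], [6.250, 22.500]] (det J = 315.99567).
Solving J·Δ = −F gives Δ = (1.007, 0.326).
Then the next iterate is (x₁, x₂)₁ = (-0.493, -1.174).

(-0.493, -1.174)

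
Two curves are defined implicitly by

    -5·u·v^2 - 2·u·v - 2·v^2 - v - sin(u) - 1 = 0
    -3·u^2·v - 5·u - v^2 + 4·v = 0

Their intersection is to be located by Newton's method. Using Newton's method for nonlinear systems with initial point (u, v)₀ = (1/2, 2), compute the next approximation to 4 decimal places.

(0.5875, 0.7172)

At (1/2, 2): F = (-23.479426, 0.0000).
Jacobian J = [[-5·v^2 - 2·v - cos(u), -10·u·v - 2·u - 4·v - 1], [-6·u·v - 5, -3·u^2 - 2·v + 4]].
At the point, J = [[-24.877583, -20.0000], [-11.0000, -0.7500]] (det J = -201.341813).
Solving J·Δ = −F gives Δ = (0.0875, -1.2828).
Then the next iterate is (u, v)₁ = (0.5875, 0.7172).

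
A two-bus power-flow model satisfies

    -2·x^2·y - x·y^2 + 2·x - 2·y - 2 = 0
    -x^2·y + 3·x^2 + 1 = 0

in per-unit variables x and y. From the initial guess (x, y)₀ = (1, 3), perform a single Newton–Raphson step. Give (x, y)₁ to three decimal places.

At (1, 3): F = (-21.000, 1.000).
Jacobian J = [[-4·x·y - y^2 + 2, -2·x^2 - 2·x·y - 2], [-2·x·y + 6·x, -x^2]].
At the point, J = [[-19.000, -10.000], [0.000, -1.000]] (det J = 19.000).
Solving J·Δ = −F gives Δ = (-1.632, 1.000).
Then the next iterate is (x, y)₁ = (-0.632, 4.000).

(-0.632, 4.000)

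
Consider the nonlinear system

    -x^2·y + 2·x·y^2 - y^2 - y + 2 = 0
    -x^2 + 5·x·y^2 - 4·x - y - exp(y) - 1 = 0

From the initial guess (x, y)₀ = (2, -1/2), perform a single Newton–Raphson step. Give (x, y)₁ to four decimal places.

(0.2439, -0.3925)

At (2, -1/2): F = (5.2500, -10.606531).
Jacobian J = [[-2·x·y + 2·y^2, -x^2 + 4·x·y - 2·y - 1], [-2·x + 5·y^2 - 4, 10·x·y - exp(y) - 1]].
At the point, J = [[2.5000, -8.0000], [-6.7500, -11.606531]] (det J = -83.016327).
Solving J·Δ = −F gives Δ = (-1.7561, 0.1075).
Then the next iterate is (x, y)₁ = (0.2439, -0.3925).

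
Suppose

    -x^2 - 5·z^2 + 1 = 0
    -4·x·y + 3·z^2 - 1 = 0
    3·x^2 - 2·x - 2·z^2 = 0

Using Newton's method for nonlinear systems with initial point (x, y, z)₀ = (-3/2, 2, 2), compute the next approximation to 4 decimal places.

At (-3/2, 2, 2): F = (-21.2500, 23.0000, 1.7500).
Jacobian J = [[-2·x, 0, -10·z], [-4·y, -4·x, 6·z], [6·x - 2, 0, -4·z]].
At the point, J = [[3.0000, 0.0000, -20.0000], [-8.0000, 6.0000, 12.0000], [-11.0000, 0.0000, -8.0000]] (det J = -1464.0000).
Solving J·Δ = −F gives Δ = (0.8402, -0.8402, -0.9365).
Then the next iterate is (x, y, z)₁ = (-0.6598, 1.1598, 1.0635).

(-0.6598, 1.1598, 1.0635)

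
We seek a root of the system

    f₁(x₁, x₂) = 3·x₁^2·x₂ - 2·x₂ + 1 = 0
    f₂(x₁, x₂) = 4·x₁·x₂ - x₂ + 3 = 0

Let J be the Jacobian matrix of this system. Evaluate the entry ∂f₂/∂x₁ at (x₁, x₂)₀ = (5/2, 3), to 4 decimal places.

12.0000

∂f₂/∂x₁ = 4·x₂.
At (5/2, 3) this is 12.0000.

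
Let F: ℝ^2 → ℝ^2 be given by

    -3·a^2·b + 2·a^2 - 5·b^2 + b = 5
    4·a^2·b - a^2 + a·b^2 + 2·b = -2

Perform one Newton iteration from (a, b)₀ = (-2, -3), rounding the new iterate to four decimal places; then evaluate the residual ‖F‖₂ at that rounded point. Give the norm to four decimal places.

20.6445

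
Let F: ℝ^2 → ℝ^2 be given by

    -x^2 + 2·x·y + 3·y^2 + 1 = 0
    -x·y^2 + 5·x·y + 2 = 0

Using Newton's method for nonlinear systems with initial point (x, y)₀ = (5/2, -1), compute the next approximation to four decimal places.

(1.4115, -0.6304)

At (5/2, -1): F = (-7.2500, -13.0000).
Jacobian J = [[-2·x + 2·y, 2·x + 6·y], [-y^2 + 5·y, -2·x·y + 5·x]].
At the point, J = [[-7.0000, -1.0000], [-6.0000, 17.5000]] (det J = -128.5000).
Solving J·Δ = −F gives Δ = (-1.0885, 0.3696).
Then the next iterate is (x, y)₁ = (1.4115, -0.6304).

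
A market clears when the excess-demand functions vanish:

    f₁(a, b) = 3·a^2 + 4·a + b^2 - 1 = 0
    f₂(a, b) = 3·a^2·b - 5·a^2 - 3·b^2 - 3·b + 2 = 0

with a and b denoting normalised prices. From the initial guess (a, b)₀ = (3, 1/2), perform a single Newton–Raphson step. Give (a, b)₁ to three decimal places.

(1.271, 0.283)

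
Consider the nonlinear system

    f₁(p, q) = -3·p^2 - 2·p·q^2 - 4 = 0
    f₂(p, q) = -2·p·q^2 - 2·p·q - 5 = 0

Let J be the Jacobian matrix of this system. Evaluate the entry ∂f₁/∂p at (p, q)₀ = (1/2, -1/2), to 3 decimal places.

-3.500

∂f₁/∂p = -6·p - 2·q^2.
At (1/2, -1/2) this is -3.500.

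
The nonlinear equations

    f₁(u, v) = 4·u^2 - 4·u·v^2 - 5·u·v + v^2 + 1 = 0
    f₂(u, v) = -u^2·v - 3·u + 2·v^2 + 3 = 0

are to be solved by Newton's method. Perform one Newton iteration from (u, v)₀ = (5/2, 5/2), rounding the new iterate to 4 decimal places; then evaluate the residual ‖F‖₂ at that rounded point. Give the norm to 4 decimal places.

At (5/2, 5/2): F = (-61.5000, -7.6250).
Jacobian J = [[8·u - 4·v^2 - 5·v, -8·u·v - 5·u + 2·v], [-2·u·v - 3, -u^2 + 4·v]].
At the point, J = [[-17.5000, -57.5000], [-15.5000, 3.7500]] (det J = -956.8750).
Solving J·Δ = −F gives Δ = (-0.6992, -0.8568).
Then the next iterate is (u, v)₁ = (1.8008, 1.6432).
Re-evaluating at (1.8008, 1.6432): F = (-17.573149, -2.330889), so ‖F‖₂ = 17.7271.

17.7271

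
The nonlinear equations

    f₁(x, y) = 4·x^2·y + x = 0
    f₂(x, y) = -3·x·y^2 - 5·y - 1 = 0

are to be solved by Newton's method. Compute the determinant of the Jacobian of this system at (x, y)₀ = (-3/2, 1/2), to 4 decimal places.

J = [[8·x·y + 1, 4·x^2], [-3·y^2, -6·x·y - 5]].
At the point, J = [[-5.0000, 9.0000], [-0.7500, -0.5000]].
det J = 9.2500.

9.2500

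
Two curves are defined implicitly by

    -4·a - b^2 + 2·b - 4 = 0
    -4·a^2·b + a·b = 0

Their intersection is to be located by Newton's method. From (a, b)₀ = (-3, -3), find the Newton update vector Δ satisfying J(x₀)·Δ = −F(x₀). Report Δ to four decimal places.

(0.8770, 1.3135)

At (-3, -3): F = (-7.0000, 117.0000).
Jacobian J = [[-4, -2·b + 2], [-8·a·b + b, -4·a^2 + a]].
At the point, J = [[-4.0000, 8.0000], [-75.0000, -39.0000]] (det J = 756.0000).
Solving J·Δ = −F gives Δ = (0.8770, 1.3135).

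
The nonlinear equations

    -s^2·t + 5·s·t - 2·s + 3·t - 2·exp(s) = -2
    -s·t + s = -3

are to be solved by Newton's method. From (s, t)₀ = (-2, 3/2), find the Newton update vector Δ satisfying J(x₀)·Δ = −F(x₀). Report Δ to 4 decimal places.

(-1.3243, -2.3311)

At (-2, 3/2): F = (-10.770671, 4.0000).
Jacobian J = [[-2·s·t + 5·t - 2·exp(s) - 2, -s^2 + 5·s + 3], [-t + 1, -s]].
At the point, J = [[11.229329, -11.0000], [-0.5000, 2.0000]] (det J = 16.958659).
Solving J·Δ = −F gives Δ = (-1.3243, -2.3311).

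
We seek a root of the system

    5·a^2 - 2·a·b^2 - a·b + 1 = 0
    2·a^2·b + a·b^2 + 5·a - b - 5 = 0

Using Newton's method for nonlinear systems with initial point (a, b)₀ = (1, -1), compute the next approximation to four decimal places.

(0.6667, -1.6667)

At (1, -1): F = (5.0000, 0.0000).
Jacobian J = [[10·a - 2·b^2 - b, -4·a·b - a], [4·a·b + b^2 + 5, 2·a^2 + 2·a·b - 1]].
At the point, J = [[9.0000, 3.0000], [2.0000, -1.0000]] (det J = -15.0000).
Solving J·Δ = −F gives Δ = (-0.3333, -0.6667).
Then the next iterate is (a, b)₁ = (0.6667, -1.6667).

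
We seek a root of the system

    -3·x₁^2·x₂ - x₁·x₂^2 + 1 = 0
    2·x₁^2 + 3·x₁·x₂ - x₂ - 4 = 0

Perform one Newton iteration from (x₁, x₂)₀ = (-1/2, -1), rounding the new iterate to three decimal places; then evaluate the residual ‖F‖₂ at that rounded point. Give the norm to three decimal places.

At (-1/2, -1): F = (2.250, -1.000).
Jacobian J = [[-6·x₁·x₂ - x₂^2, -3·x₁^2 - 2·x₁·x₂], [4·x₁ + 3·x₂, 3·x₁ - 1]].
At the point, J = [[-4.000, -1.750], [-5.000, -2.500]] (det J = 1.250).
Solving J·Δ = −F gives Δ = (5.900, -12.200).
Then the next iterate is (x₁, x₂)₁ = (5.400, -13.200).
Re-evaluating at (5.400, -13.200): F = (214.840, -146.320), so ‖F‖₂ = 259.934.

259.934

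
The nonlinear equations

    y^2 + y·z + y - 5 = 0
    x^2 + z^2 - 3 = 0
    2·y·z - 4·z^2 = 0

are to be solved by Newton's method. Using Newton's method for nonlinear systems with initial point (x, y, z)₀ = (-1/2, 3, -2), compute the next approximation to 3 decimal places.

(-3.709, 2.131, -0.885)

At (-1/2, 3, -2): F = (1.000, 1.250, -28.000).
Jacobian J = [[0, 2·y + z + 1, y], [2·x, 0, 2·z], [0, 2·z, 2·y - 8·z]].
At the point, J = [[0.000, 5.000, 3.000], [-1.000, 0.000, -4.000], [0.000, -4.000, 22.000]] (det J = 122.000).
Solving J·Δ = −F gives Δ = (-3.209, -0.869, 1.115).
Then the next iterate is (x, y, z)₁ = (-3.709, 2.131, -0.885).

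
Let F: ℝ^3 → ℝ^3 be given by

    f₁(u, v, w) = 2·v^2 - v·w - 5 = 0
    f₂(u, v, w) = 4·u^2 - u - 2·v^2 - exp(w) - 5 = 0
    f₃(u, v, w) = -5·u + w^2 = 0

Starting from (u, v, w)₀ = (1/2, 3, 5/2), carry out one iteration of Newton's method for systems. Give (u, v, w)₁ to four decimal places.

At (1/2, 3, 5/2): F = (5.5000, -34.682494, 3.7500).
Jacobian J = [[0, 4·v - w, -v], [8·u - 1, -4·v, -exp(w)], [-5, 0, 2·w]].
At the point, J = [[0.0000, 9.5000, -3.0000], [3.0000, -12.0000, -12.182494], [-5.0000, 0.0000, 5.0000]] (det J = 616.168463).
Solving J·Δ = −F gives Δ = (-1.2146, -1.1994, -1.9646).
Then the next iterate is (u, v, w)₁ = (-0.7146, 1.8006, 0.5354).

(-0.7146, 1.8006, 0.5354)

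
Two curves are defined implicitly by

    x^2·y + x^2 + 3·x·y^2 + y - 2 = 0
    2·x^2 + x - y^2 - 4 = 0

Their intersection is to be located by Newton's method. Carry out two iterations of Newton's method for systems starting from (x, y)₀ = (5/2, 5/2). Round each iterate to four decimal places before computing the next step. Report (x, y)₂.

At (5/2, 5/2): F = (69.2500, 4.7500).
Jacobian J = [[2·x·y + 2·x + 3·y^2, x^2 + 6·x·y + 1], [4·x + 1, -2·y]].
At the point, J = [[36.2500, 44.7500], [11.0000, -5.0000]] (det J = -673.5000).
Solving J·Δ = −F gives Δ = (-0.8297, -0.8754).
Then the next iterate is (x, y)₁ = (1.6703, 1.6246).
Round to (1.6703, 1.6246) and repeat: F = (20.172371, 0.610779), J = [[16.685714, 20.071318], [7.6812, -3.2492]].
Δ = (-0.3734, -0.6947), so (x, y)₂ = (1.2969, 0.9299).

(1.2969, 0.9299)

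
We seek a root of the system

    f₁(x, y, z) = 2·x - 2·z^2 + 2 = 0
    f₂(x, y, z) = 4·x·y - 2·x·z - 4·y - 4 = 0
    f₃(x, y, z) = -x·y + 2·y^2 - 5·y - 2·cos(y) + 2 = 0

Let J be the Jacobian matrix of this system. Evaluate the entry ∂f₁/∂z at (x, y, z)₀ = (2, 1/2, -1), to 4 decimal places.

4.0000

∂f₁/∂z = -4·z.
At (2, 1/2, -1) this is 4.0000.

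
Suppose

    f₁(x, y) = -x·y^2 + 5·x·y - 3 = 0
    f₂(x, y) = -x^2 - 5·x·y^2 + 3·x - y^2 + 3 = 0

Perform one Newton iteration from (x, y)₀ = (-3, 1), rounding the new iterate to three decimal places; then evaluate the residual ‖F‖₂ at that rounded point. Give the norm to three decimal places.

4.117

At (-3, 1): F = (-15.000, -1.000).
Jacobian J = [[-y^2 + 5·y, -2·x·y + 5·x], [-2·x - 5·y^2 + 3, -10·x·y - 2·y]].
At the point, J = [[4.000, -9.000], [4.000, 28.000]] (det J = 148.000).
Solving J·Δ = −F gives Δ = (2.899, -0.378).
Then the next iterate is (x, y)₁ = (-0.101, 0.622).
Re-evaluating at (-0.101, 0.622): F = (-3.27503, 2.49529), so ‖F‖₂ = 4.117.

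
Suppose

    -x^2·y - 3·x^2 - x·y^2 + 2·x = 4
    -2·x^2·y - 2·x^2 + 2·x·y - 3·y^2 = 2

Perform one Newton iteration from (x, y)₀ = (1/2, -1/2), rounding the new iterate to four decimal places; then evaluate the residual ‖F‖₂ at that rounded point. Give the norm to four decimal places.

At (1/2, -1/2): F = (-3.7500, -3.5000).
Jacobian J = [[-2·x·y - 6·x - y^2 + 2, -x^2 - 2·x·y], [-4·x·y - 4·x + 2·y, -2·x^2 + 2·x - 6·y]].
At the point, J = [[-0.7500, 0.2500], [-2.0000, 3.5000]] (det J = -2.1250).
Solving J·Δ = −F gives Δ = (-5.7647, -2.2941).
Then the next iterate is (x, y)₁ = (-5.2647, -2.7941).
Re-evaluating at (-5.2647, -2.7941): F = (20.865142, 103.453589), so ‖F‖₂ = 105.5367.

105.5367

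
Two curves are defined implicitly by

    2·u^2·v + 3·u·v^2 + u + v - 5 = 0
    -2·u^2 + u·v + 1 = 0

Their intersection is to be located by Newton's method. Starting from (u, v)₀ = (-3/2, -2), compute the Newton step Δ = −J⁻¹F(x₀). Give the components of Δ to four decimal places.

(0.4943, 0.9848)

At (-3/2, -2): F = (-35.5000, -0.5000).
Jacobian J = [[4·u·v + 3·v^2 + 1, 2·u^2 + 6·u·v + 1], [-4·u + v, u]].
At the point, J = [[25.0000, 23.5000], [4.0000, -1.5000]] (det J = -131.5000).
Solving J·Δ = −F gives Δ = (0.4943, 0.9848).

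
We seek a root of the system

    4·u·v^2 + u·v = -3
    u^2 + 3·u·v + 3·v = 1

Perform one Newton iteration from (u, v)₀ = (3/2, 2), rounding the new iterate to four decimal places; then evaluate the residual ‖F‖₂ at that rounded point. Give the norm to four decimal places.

At (3/2, 2): F = (30.0000, 16.2500).
Jacobian J = [[4·v^2 + v, 8·u·v + u], [2·u + 3·v, 3·u + 3]].
At the point, J = [[18.0000, 25.5000], [9.0000, 7.5000]] (det J = -94.5000).
Solving J·Δ = −F gives Δ = (-2.0040, 0.2381).
Then the next iterate is (u, v)₁ = (-0.5040, 2.2381).
Re-evaluating at (-0.5040, 2.2381): F = (-8.226331, 2.584309), so ‖F‖₂ = 8.6227.

8.6227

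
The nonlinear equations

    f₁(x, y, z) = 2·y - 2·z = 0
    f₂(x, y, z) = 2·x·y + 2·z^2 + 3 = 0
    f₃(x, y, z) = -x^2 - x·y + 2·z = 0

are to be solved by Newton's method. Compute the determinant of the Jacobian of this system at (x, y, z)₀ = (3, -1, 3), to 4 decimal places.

-184.0000

J = [[0, 2, -2], [2·y, 2·x, 4·z], [-2·x - y, -x, 2]].
At the point, J = [[0.0000, 2.0000, -2.0000], [-2.0000, 6.0000, 12.0000], [-5.0000, -3.0000, 2.0000]].
det J = -184.0000.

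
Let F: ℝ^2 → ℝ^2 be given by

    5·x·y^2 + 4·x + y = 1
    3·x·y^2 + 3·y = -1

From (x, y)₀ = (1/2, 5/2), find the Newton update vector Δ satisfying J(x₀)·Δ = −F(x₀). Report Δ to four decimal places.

(0.3462, -2.3205)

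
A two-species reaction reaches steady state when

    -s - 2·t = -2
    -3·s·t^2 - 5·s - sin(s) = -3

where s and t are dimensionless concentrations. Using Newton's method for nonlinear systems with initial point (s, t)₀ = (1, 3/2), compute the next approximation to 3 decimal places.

At (1, 3/2): F = (-2.000, -9.59147).
Jacobian J = [[-1, -2], [-3·t^2 - cos(s) - 5, -6·s·t]].
At the point, J = [[-1.000, -2.000], [-12.29030, -9.000]] (det J = -15.58060).
Solving J·Δ = −F gives Δ = (-0.076, -0.962).
Then the next iterate is (s, t)₁ = (0.924, 0.538).

(0.924, 0.538)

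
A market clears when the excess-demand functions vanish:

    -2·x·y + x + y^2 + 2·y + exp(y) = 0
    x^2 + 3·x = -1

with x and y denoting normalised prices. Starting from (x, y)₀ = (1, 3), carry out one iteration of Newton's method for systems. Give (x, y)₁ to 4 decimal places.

At (1, 3): F = (30.085537, 5.0000).
Jacobian J = [[-2·y + 1, -2·x + 2·y + exp(y) + 2], [2·x + 3, 0]].
At the point, J = [[-5.0000, 26.085537], [5.0000, 0.0000]] (det J = -130.427685).
Solving J·Δ = −F gives Δ = (-1.0000, -1.3450).
Then the next iterate is (x, y)₁ = (0.0000, 1.6550).

(0.0000, 1.6550)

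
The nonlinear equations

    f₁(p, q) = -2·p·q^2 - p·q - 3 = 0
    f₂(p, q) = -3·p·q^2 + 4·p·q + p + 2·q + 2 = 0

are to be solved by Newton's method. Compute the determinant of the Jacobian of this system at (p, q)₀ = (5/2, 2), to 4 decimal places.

112.5000

J = [[-2·q^2 - q, -4·p·q - p], [-3·q^2 + 4·q + 1, -6·p·q + 4·p + 2]].
At the point, J = [[-10.0000, -22.5000], [-3.0000, -18.0000]].
det J = 112.5000.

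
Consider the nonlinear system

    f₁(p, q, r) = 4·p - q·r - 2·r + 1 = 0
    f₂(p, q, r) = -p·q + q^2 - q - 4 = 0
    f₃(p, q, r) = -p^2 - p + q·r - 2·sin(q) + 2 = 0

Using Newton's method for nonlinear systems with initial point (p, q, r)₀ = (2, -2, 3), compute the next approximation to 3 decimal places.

At (2, -2, 3): F = (9.000, 6.000, -8.18141).
Jacobian J = [[4, -r, -q - 2], [-q, -p + 2·q - 1, 0], [-2·p - 1, r - 2·cos(q), q]].
At the point, J = [[4.000, -3.000, 0.000], [2.000, -7.000, 0.000], [-5.000, 3.83229, -2.000]] (det J = 44.000).
Solving J·Δ = −F gives Δ = (-2.045, 0.273, 1.546).
Then the next iterate is (p, q, r)₁ = (-0.045, -1.727, 4.546).

(-0.045, -1.727, 4.546)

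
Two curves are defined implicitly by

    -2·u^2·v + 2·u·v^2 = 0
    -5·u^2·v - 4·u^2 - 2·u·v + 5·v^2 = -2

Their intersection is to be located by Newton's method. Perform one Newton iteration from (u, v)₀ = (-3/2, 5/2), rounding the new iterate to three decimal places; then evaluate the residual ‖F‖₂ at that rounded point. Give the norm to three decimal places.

At (-3/2, 5/2): F = (-30.000, 3.625).
Jacobian J = [[-4·u·v + 2·v^2, -2·u^2 + 4·u·v], [-10·u·v - 8·u - 2·v, -5·u^2 - 2·u + 10·v]].
At the point, J = [[27.500, -19.500], [44.500, 16.750]] (det J = 1328.375).
Solving J·Δ = −F gives Δ = (0.325, -1.080).
Then the next iterate is (u, v)₁ = (-1.175, 1.420).
Re-evaluating at (-1.175, 1.420): F = (-8.65952, 0.09406), so ‖F‖₂ = 8.660.

8.660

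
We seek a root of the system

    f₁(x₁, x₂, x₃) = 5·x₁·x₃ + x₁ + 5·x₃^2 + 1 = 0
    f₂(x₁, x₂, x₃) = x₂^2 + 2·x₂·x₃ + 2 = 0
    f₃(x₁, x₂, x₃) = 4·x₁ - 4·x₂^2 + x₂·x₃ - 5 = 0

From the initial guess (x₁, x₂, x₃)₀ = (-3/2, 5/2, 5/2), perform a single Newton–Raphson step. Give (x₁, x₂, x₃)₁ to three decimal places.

At (-3/2, 5/2, 5/2): F = (12.000, 20.750, -29.750).
Jacobian J = [[5·x₃ + 1, 0, 5·x₁ + 10·x₃], [0, 2·x₂ + 2·x₃, 2·x₂], [4, -8·x₂ + x₃, x₂]].
At the point, J = [[13.500, 0.000, 17.500], [0.000, 10.000, 5.000], [4.000, -17.500, 2.500]] (det J = 818.750).
Solving J·Δ = −F gives Δ = (-0.246, -1.827, -0.496).
Then the next iterate is (x₁, x₂, x₃)₁ = (-1.746, 0.673, 2.004).

(-1.746, 0.673, 2.004)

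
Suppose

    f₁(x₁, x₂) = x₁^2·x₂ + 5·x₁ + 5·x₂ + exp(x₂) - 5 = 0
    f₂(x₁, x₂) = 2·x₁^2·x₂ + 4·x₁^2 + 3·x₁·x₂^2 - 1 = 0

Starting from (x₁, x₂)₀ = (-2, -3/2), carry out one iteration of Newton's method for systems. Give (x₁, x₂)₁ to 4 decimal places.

(0.4492, -1.3552)

At (-2, -3/2): F = (-28.276870, -10.5000).
Jacobian J = [[2·x₁·x₂ + 5, x₁^2 + exp(x₂) + 5], [4·x₁·x₂ + 8·x₁ + 3·x₂^2, 2·x₁^2 + 6·x₁·x₂]].
At the point, J = [[11.0000, 9.223130], [2.7500, 26.0000]] (det J = 260.636392).
Solving J·Δ = −F gives Δ = (2.4492, 0.1448).
Then the next iterate is (x₁, x₂)₁ = (0.4492, -1.3552).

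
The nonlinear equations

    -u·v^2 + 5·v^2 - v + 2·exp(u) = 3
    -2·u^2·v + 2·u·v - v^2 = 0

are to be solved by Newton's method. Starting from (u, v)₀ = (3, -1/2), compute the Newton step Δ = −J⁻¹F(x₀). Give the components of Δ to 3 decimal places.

At (3, -1/2): F = (38.17107, 5.750).
Jacobian J = [[-v^2 + 2·exp(u), -2·u·v + 10·v - 1], [-4·u·v + 2·v, -2·u^2 + 2·u - 2·v]].
At the point, J = [[39.92107, -3.000], [5.000, -11.000]] (det J = -424.13181).
Solving J·Δ = −F gives Δ = (-0.949, 0.091).

(-0.949, 0.091)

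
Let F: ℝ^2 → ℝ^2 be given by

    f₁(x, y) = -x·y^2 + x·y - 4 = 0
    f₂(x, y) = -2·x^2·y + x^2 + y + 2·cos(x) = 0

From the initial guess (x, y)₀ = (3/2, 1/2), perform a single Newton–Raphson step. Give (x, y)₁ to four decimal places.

At (3/2, 1/2): F = (-3.6250, 0.641474).
Jacobian J = [[-y^2 + y, -2·x·y + x], [-4·x·y + 2·x - 2·sin(x), -2·x^2 + 1]].
At the point, J = [[0.2500, 0.0000], [-1.994990, -3.5000]] (det J = -0.8750).
Solving J·Δ = −F gives Δ = (14.5000, -8.0817).
Then the next iterate is (x, y)₁ = (16.0000, -7.5817).

(16.0000, -7.5817)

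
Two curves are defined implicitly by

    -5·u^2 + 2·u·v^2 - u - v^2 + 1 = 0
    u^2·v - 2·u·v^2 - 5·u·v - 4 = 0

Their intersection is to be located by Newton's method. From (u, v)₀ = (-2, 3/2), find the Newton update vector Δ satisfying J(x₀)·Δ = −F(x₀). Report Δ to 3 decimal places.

At (-2, 3/2): F = (-28.250, 26.000).
Jacobian J = [[-10·u + 2·v^2 - 1, 4·u·v - 2·v], [2·u·v - 2·v^2 - 5·v, u^2 - 4·u·v - 5·u]].
At the point, J = [[23.500, -15.000], [-18.000, 26.000]] (det J = 341.000).
Solving J·Δ = −F gives Δ = (1.010, -0.301).

(1.010, -0.301)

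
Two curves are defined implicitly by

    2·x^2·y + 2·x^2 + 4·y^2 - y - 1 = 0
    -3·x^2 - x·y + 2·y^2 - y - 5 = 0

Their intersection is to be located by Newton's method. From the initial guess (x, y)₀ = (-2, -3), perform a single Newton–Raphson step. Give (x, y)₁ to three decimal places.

(1.494, 1.582)

At (-2, -3): F = (22.000, -2.000).
Jacobian J = [[4·x·y + 4·x, 2·x^2 + 8·y - 1], [-6·x - y, -x + 4·y - 1]].
At the point, J = [[16.000, -17.000], [15.000, -11.000]] (det J = 79.000).
Solving J·Δ = −F gives Δ = (3.494, 4.582).
Then the next iterate is (x, y)₁ = (1.494, 1.582).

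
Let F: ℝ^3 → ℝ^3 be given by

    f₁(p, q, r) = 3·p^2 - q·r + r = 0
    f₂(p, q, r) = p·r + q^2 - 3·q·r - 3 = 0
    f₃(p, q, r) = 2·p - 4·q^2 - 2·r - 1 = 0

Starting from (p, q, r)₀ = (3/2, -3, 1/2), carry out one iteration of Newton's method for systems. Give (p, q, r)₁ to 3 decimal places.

(0.581, -1.459, 0.573)

At (3/2, -3, 1/2): F = (8.750, 11.250, -35.000).
Jacobian J = [[6·p, -r, -q + 1], [r, 2·q - 3·r, p - 3·q], [2, -8·q, -2]].
At the point, J = [[9.000, -0.500, 4.000], [0.500, -7.500, 10.500], [2.000, 24.000, -2.000]] (det J = -2036.000).
Solving J·Δ = −F gives Δ = (-0.919, 1.541, 0.073).
Then the next iterate is (p, q, r)₁ = (0.581, -1.459, 0.573).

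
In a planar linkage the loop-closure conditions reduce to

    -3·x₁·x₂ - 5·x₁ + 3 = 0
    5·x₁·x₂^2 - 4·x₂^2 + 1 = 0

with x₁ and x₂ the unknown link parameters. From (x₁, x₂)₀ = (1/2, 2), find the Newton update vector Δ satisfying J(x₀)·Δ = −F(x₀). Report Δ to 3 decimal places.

At (1/2, 2): F = (-2.500, -5.000).
Jacobian J = [[-3·x₂ - 5, -3·x₁], [5·x₂^2, 10·x₁·x₂ - 8·x₂]].
At the point, J = [[-11.000, -1.500], [20.000, -6.000]] (det J = 96.000).
Solving J·Δ = −F gives Δ = (-0.078, -1.094).

(-0.078, -1.094)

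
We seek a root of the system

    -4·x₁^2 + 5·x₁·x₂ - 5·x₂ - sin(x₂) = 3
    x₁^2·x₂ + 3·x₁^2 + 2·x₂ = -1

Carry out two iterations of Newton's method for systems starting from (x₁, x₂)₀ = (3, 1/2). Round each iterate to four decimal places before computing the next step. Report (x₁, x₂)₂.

(0.2788, 1.0446)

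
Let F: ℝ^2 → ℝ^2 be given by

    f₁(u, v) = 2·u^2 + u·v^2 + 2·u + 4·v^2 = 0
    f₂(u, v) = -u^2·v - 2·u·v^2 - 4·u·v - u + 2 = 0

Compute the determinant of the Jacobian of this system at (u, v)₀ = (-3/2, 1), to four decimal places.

-9.2500

J = [[4·u + v^2 + 2, 2·u·v + 8·v], [-2·u·v - 2·v^2 - 4·v - 1, -u^2 - 4·u·v - 4·u]].
At the point, J = [[-3.0000, 5.0000], [-4.0000, 9.7500]].
det J = -9.2500.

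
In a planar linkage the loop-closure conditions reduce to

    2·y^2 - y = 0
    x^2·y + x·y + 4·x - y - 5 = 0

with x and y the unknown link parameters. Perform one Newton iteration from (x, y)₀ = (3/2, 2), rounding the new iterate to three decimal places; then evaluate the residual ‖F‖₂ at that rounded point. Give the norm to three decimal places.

At (3/2, 2): F = (6.000, 6.500).
Jacobian J = [[0, 4·y - 1], [2·x·y + y + 4, x^2 + x - 1]].
At the point, J = [[0.000, 7.000], [12.000, 2.750]] (det J = -84.000).
Solving J·Δ = −F gives Δ = (-0.345, -0.857).
Then the next iterate is (x, y)₁ = (1.155, 1.143).
Re-evaluating at (1.155, 1.143): F = (1.46990, 1.32196), so ‖F‖₂ = 1.977.

1.977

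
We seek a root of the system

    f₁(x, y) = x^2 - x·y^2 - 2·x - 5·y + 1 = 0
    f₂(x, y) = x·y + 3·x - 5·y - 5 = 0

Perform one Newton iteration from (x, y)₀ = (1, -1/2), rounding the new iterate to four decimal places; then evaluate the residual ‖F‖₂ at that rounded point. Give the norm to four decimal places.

0.7415

At (1, -1/2): F = (2.2500, 0.0000).
Jacobian J = [[2·x - y^2 - 2, -2·x·y - 5], [y + 3, x - 5]].
At the point, J = [[-0.2500, -4.0000], [2.5000, -4.0000]] (det J = 11.0000).
Solving J·Δ = −F gives Δ = (0.8182, 0.5114).
Then the next iterate is (x, y)₁ = (1.8182, 0.0114).
Re-evaluating at (1.8182, 0.0114): F = (0.612215, 0.418327), so ‖F‖₂ = 0.7415.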